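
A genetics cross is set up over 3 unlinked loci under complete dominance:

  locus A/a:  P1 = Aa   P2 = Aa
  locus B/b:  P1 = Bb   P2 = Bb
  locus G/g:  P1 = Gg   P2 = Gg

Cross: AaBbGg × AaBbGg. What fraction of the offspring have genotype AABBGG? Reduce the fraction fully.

P(AABBGG) = 1/64

AaBbGg gametes: ABG×1, ABg×1, AbG×1, Abg×1, aBG×1, aBg×1, abG×1, abg×1
AaBbGg gametes: ABG×1, ABg×1, AbG×1, Abg×1, aBG×1, aBg×1, abG×1, abg×1
AaBbGg×AaBbGg grid (8·8=64): AABBGG=1 AABBGg=2 AABBgg=1 AABbGG=2 AABbGg=4 AABbgg=2 AAbbGG=1 AAbbGg=2 AAbbgg=1 AaBBGG=2 AaBBGg=4 AaBBgg=2 AaBbGG=4 AaBbGg=8 AaBbgg=4 AabbGG=2 AabbGg=4 Aabbgg=2 aaBBGG=1 aaBBGg=2 aaBBgg=1 aaBbGG=2 aaBbGg=4 aaBbgg=2 aabbGG=1 aabbGg=2 aabbgg=1
AABBGG hits 1/64; gcd=1; 1÷1/64÷1 = 1/64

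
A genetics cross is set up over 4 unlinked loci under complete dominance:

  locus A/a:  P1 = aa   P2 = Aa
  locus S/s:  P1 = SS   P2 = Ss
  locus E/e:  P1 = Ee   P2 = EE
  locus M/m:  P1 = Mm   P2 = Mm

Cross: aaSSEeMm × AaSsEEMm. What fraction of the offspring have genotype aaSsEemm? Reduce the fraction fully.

P(aaSsEemm) = 1/32

aaSSEeMm gametes: aSEM×4, aSEm×4, aSeM×4, aSem×4
AaSsEEMm gametes: ASEM×2, ASEm×2, AsEM×2, AsEm×2, aSEM×2, aSEm×2, asEM×2, asEm×2
aaSSEeMm×AaSsEEMm grid (16·16=256): AaSSEEMM=8 AaSSEEMm=16 AaSSEEmm=8 AaSSEeMM=8 AaSSEeMm=16 AaSSEemm=8 AaSsEEMM=8 AaSsEEMm=16 AaSsEEmm=8 AaSsEeMM=8 AaSsEeMm=16 AaSsEemm=8 aaSSEEMM=8 aaSSEEMm=16 aaSSEEmm=8 aaSSEeMM=8 aaSSEeMm=16 aaSSEemm=8 aaSsEEMM=8 aaSsEEMm=16 aaSsEEmm=8 aaSsEeMM=8 aaSsEeMm=16 aaSsEemm=8
aaSsEemm hits 8/256; gcd=8; 8÷8/256÷8 = 1/32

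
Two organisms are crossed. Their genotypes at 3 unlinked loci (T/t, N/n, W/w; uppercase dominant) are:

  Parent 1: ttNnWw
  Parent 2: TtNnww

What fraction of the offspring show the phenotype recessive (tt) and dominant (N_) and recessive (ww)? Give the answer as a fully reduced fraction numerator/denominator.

ttNnWw gametes: tNW×2, tNw×2, tnW×2, tnw×2
TtNnww gametes: TNw×2, Tnw×2, tNw×2, tnw×2
ttNnWw×TtNnww grid (8·8=64): TtNNWw=4 TtNNww=4 TtNnWw=8 TtNnww=8 TtnnWw=4 Ttnnww=4 ttNNWw=4 ttNNww=4 ttNnWw=8 ttNnww=8 ttnnWw=4 ttnnww=4
tt N_ ww hits 12/64; gcd=4; 12÷4/64÷4 = 3/16

P(tt N_ ww) = 3/16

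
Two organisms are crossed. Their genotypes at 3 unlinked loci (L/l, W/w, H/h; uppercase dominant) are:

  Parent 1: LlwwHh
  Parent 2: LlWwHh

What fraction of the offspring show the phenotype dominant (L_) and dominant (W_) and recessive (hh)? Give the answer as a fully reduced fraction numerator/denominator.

LlwwHh gametes: LwH×2, Lwh×2, lwH×2, lwh×2
LlWwHh gametes: LWH×1, LWh×1, LwH×1, Lwh×1, lWH×1, lWh×1, lwH×1, lwh×1
LlwwHh×LlWwHh grid (8·8=64): LLWwHH=2 LLWwHh=4 LLWwhh=2 LLwwHH=2 LLwwHh=4 LLwwhh=2 LlWwHH=4 LlWwHh=8 LlWwhh=4 LlwwHH=4 LlwwHh=8 Llwwhh=4 llWwHH=2 llWwHh=4 llWwhh=2 llwwHH=2 llwwHh=4 llwwhh=2
L_ W_ hh hits 6/64; gcd=2; 6÷2/64÷2 = 3/32

P(L_ W_ hh) = 3/32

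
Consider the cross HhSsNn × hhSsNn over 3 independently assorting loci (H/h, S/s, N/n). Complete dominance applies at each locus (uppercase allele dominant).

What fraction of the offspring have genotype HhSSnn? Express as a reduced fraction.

HhSsNn gametes: HSN×1, HSn×1, HsN×1, Hsn×1, hSN×1, hSn×1, hsN×1, hsn×1
hhSsNn gametes: hSN×2, hSn×2, hsN×2, hsn×2
HhSsNn×hhSsNn grid (8·8=64): HhSSNN=2 HhSSNn=4 HhSSnn=2 HhSsNN=4 HhSsNn=8 HhSsnn=4 HhssNN=2 HhssNn=4 Hhssnn=2 hhSSNN=2 hhSSNn=4 hhSSnn=2 hhSsNN=4 hhSsNn=8 hhSsnn=4 hhssNN=2 hhssNn=4 hhssnn=2
HhSSnn hits 2/64; gcd=2; 2÷2/64÷2 = 1/32

P(HhSSnn) = 1/32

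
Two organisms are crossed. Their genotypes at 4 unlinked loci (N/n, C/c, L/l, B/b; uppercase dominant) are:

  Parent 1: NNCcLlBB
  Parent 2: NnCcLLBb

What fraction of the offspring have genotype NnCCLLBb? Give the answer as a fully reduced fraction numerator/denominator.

NNCcLlBB gametes: NCLB×4, NClB×4, NcLB×4, NclB×4
NnCcLLBb gametes: NCLB×2, NCLb×2, NcLB×2, NcLb×2, nCLB×2, nCLb×2, ncLB×2, ncLb×2
NNCcLlBB×NnCcLLBb grid (16·16=256): NNCCLLBB=8 NNCCLLBb=8 NNCCLlBB=8 NNCCLlBb=8 NNCcLLBB=16 NNCcLLBb=16 NNCcLlBB=16 NNCcLlBb=16 NNccLLBB=8 NNccLLBb=8 NNccLlBB=8 NNccLlBb=8 NnCCLLBB=8 NnCCLLBb=8 NnCCLlBB=8 NnCCLlBb=8 NnCcLLBB=16 NnCcLLBb=16 NnCcLlBB=16 NnCcLlBb=16 NnccLLBB=8 NnccLLBb=8 NnccLlBB=8 NnccLlBb=8
NnCCLLBb hits 8/256; gcd=8; 8÷8/256÷8 = 1/32

P(NnCCLLBb) = 1/32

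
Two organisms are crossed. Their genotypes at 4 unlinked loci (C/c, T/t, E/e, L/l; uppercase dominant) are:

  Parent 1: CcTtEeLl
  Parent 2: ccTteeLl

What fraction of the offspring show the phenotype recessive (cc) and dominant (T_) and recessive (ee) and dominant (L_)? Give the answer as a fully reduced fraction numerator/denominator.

P(cc T_ ee L_) = 9/64

CcTtEeLl gametes: CTEL×1, CTEl×1, CTeL×1, CTel×1, CtEL×1, CtEl×1, CteL×1, Ctel×1, cTEL×1, cTEl×1, cTeL×1, cTel×1, ctEL×1, ctEl×1, cteL×1, ctel×1
ccTteeLl gametes: cTeL×4, cTel×4, cteL×4, ctel×4
CcTtEeLl×ccTteeLl grid (16·16=256): CcTTEeLL=4 CcTTEeLl=8 CcTTEell=4 CcTTeeLL=4 CcTTeeLl=8 CcTTeell=4 CcTtEeLL=8 CcTtEeLl=16 CcTtEell=8 CcTteeLL=8 CcTteeLl=16 CcTteell=8 CcttEeLL=4 CcttEeLl=8 CcttEell=4 CctteeLL=4 CctteeLl=8 Cctteell=4 ccTTEeLL=4 ccTTEeLl=8 ccTTEell=4 ccTTeeLL=4 ccTTeeLl=8 ccTTeell=4 ccTtEeLL=8 ccTtEeLl=16 ccTtEell=8 ccTteeLL=8 ccTteeLl=16 ccTteell=8 ccttEeLL=4 ccttEeLl=8 ccttEell=4 cctteeLL=4 cctteeLl=8 cctteell=4
cc T_ ee L_ hits 36/256; gcd=4; 36÷4/256÷4 = 9/64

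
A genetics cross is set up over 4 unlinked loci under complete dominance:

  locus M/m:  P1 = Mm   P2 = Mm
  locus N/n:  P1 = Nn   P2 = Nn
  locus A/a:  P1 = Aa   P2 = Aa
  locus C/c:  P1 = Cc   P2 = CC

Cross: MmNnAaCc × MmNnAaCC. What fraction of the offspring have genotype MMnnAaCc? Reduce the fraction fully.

P(MMnnAaCc) = 1/64

MmNnAaCc gametes: MNAC×1, MNAc×1, MNaC×1, MNac×1, MnAC×1, MnAc×1, MnaC×1, Mnac×1, mNAC×1, mNAc×1, mNaC×1, mNac×1, mnAC×1, mnAc×1, mnaC×1, mnac×1
MmNnAaCC gametes: MNAC×2, MNaC×2, MnAC×2, MnaC×2, mNAC×2, mNaC×2, mnAC×2, mnaC×2
MmNnAaCc×MmNnAaCC grid (16·16=256): MMNNAACC=2 MMNNAACc=2 MMNNAaCC=4 MMNNAaCc=4 MMNNaaCC=2 MMNNaaCc=2 MMNnAACC=4 MMNnAACc=4 MMNnAaCC=8 MMNnAaCc=8 MMNnaaCC=4 MMNnaaCc=4 MMnnAACC=2 MMnnAACc=2 MMnnAaCC=4 MMnnAaCc=4 MMnnaaCC=2 MMnnaaCc=2 MmNNAACC=4 MmNNAACc=4 MmNNAaCC=8 MmNNAaCc=8 MmNNaaCC=4 MmNNaaCc=4 MmNnAACC=8 MmNnAACc=8 MmNnAaCC=16 MmNnAaCc=16 MmNnaaCC=8 MmNnaaCc=8 MmnnAACC=4 MmnnAACc=4 MmnnAaCC=8 MmnnAaCc=8 MmnnaaCC=4 MmnnaaCc=4 mmNNAACC=2 mmNNAACc=2 mmNNAaCC=4 mmNNAaCc=4 mmNNaaCC=2 mmNNaaCc=2 mmNnAACC=4 mmNnAACc=4 mmNnAaCC=8 mmNnAaCc=8 mmNnaaCC=4 mmNnaaCc=4 mmnnAACC=2 mmnnAACc=2 mmnnAaCC=4 mmnnAaCc=4 mmnnaaCC=2 mmnnaaCc=2
MMnnAaCc hits 4/256; gcd=4; 4÷4/256÷4 = 1/64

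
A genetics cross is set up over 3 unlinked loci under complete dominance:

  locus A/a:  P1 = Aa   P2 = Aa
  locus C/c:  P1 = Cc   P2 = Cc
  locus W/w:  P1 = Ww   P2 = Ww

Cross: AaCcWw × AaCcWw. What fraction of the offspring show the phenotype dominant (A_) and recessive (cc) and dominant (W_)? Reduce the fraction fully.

AaCcWw gametes: ACW×1, ACw×1, AcW×1, Acw×1, aCW×1, aCw×1, acW×1, acw×1
AaCcWw gametes: ACW×1, ACw×1, AcW×1, Acw×1, aCW×1, aCw×1, acW×1, acw×1
AaCcWw×AaCcWw grid (8·8=64): AACCWW=1 AACCWw=2 AACCww=1 AACcWW=2 AACcWw=4 AACcww=2 AAccWW=1 AAccWw=2 AAccww=1 AaCCWW=2 AaCCWw=4 AaCCww=2 AaCcWW=4 AaCcWw=8 AaCcww=4 AaccWW=2 AaccWw=4 Aaccww=2 aaCCWW=1 aaCCWw=2 aaCCww=1 aaCcWW=2 aaCcWw=4 aaCcww=2 aaccWW=1 aaccWw=2 aaccww=1
A_ cc W_ hits 9/64; gcd=1; 9÷1/64÷1 = 9/64

P(A_ cc W_) = 9/64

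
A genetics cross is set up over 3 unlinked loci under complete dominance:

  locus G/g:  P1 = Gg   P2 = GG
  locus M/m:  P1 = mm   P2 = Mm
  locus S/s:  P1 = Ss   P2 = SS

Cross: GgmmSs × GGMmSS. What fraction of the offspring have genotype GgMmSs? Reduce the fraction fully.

GgmmSs gametes: GmS×2, Gms×2, gmS×2, gms×2
GGMmSS gametes: GMS×4, GmS×4
GgmmSs×GGMmSS grid (8·8=64): GGMmSS=8 GGMmSs=8 GGmmSS=8 GGmmSs=8 GgMmSS=8 GgMmSs=8 GgmmSS=8 GgmmSs=8
GgMmSs hits 8/64; gcd=8; 8÷8/64÷8 = 1/8

P(GgMmSs) = 1/8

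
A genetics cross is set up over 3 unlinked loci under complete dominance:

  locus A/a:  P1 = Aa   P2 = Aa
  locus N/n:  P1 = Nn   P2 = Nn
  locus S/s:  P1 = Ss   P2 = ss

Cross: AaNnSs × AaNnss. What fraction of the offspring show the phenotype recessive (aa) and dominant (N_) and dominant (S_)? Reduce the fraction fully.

AaNnSs gametes: ANS×1, ANs×1, AnS×1, Ans×1, aNS×1, aNs×1, anS×1, ans×1
AaNnss gametes: ANs×2, Ans×2, aNs×2, ans×2
AaNnSs×AaNnss grid (8·8=64): AANNSs=2 AANNss=2 AANnSs=4 AANnss=4 AAnnSs=2 AAnnss=2 AaNNSs=4 AaNNss=4 AaNnSs=8 AaNnss=8 AannSs=4 Aannss=4 aaNNSs=2 aaNNss=2 aaNnSs=4 aaNnss=4 aannSs=2 aannss=2
aa N_ S_ hits 6/64; gcd=2; 6÷2/64÷2 = 3/32

P(aa N_ S_) = 3/32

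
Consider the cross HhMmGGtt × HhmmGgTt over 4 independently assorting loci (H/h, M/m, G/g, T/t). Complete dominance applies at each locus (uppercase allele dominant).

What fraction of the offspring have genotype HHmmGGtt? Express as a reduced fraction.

P(HHmmGGtt) = 1/32

HhMmGGtt gametes: HMGt×4, HmGt×4, hMGt×4, hmGt×4
HhmmGgTt gametes: HmGT×2, HmGt×2, HmgT×2, Hmgt×2, hmGT×2, hmGt×2, hmgT×2, hmgt×2
HhMmGGtt×HhmmGgTt grid (16·16=256): HHMmGGTt=8 HHMmGGtt=8 HHMmGgTt=8 HHMmGgtt=8 HHmmGGTt=8 HHmmGGtt=8 HHmmGgTt=8 HHmmGgtt=8 HhMmGGTt=16 HhMmGGtt=16 HhMmGgTt=16 HhMmGgtt=16 HhmmGGTt=16 HhmmGGtt=16 HhmmGgTt=16 HhmmGgtt=16 hhMmGGTt=8 hhMmGGtt=8 hhMmGgTt=8 hhMmGgtt=8 hhmmGGTt=8 hhmmGGtt=8 hhmmGgTt=8 hhmmGgtt=8
HHmmGGtt hits 8/256; gcd=8; 8÷8/256÷8 = 1/32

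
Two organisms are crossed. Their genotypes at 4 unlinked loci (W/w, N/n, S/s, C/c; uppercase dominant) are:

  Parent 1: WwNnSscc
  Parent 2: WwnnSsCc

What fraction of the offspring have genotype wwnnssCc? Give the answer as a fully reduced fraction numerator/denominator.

WwNnSscc gametes: WNSc×2, WNsc×2, WnSc×2, Wnsc×2, wNSc×2, wNsc×2, wnSc×2, wnsc×2
WwnnSsCc gametes: WnSC×2, WnSc×2, WnsC×2, Wnsc×2, wnSC×2, wnSc×2, wnsC×2, wnsc×2
WwNnSscc×WwnnSsCc grid (16·16=256): WWNnSSCc=4 WWNnSScc=4 WWNnSsCc=8 WWNnSscc=8 WWNnssCc=4 WWNnsscc=4 WWnnSSCc=4 WWnnSScc=4 WWnnSsCc=8 WWnnSscc=8 WWnnssCc=4 WWnnsscc=4 WwNnSSCc=8 WwNnSScc=8 WwNnSsCc=16 WwNnSscc=16 WwNnssCc=8 WwNnsscc=8 WwnnSSCc=8 WwnnSScc=8 WwnnSsCc=16 WwnnSscc=16 WwnnssCc=8 Wwnnsscc=8 wwNnSSCc=4 wwNnSScc=4 wwNnSsCc=8 wwNnSscc=8 wwNnssCc=4 wwNnsscc=4 wwnnSSCc=4 wwnnSScc=4 wwnnSsCc=8 wwnnSscc=8 wwnnssCc=4 wwnnsscc=4
wwnnssCc hits 4/256; gcd=4; 4÷4/256÷4 = 1/64

P(wwnnssCc) = 1/64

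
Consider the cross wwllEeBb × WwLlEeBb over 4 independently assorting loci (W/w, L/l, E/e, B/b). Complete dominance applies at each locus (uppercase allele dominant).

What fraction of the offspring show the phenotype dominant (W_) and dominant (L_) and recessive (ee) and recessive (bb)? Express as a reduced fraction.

wwllEeBb gametes: wlEB×4, wlEb×4, wleB×4, wleb×4
WwLlEeBb gametes: WLEB×1, WLEb×1, WLeB×1, WLeb×1, WlEB×1, WlEb×1, WleB×1, Wleb×1, wLEB×1, wLEb×1, wLeB×1, wLeb×1, wlEB×1, wlEb×1, wleB×1, wleb×1
wwllEeBb×WwLlEeBb grid (16·16=256): WwLlEEBB=4 WwLlEEBb=8 WwLlEEbb=4 WwLlEeBB=8 WwLlEeBb=16 WwLlEebb=8 WwLleeBB=4 WwLleeBb=8 WwLleebb=4 WwllEEBB=4 WwllEEBb=8 WwllEEbb=4 WwllEeBB=8 WwllEeBb=16 WwllEebb=8 WwlleeBB=4 WwlleeBb=8 Wwlleebb=4 wwLlEEBB=4 wwLlEEBb=8 wwLlEEbb=4 wwLlEeBB=8 wwLlEeBb=16 wwLlEebb=8 wwLleeBB=4 wwLleeBb=8 wwLleebb=4 wwllEEBB=4 wwllEEBb=8 wwllEEbb=4 wwllEeBB=8 wwllEeBb=16 wwllEebb=8 wwlleeBB=4 wwlleeBb=8 wwlleebb=4
W_ L_ ee bb hits 4/256; gcd=4; 4÷4/256÷4 = 1/64

P(W_ L_ ee bb) = 1/64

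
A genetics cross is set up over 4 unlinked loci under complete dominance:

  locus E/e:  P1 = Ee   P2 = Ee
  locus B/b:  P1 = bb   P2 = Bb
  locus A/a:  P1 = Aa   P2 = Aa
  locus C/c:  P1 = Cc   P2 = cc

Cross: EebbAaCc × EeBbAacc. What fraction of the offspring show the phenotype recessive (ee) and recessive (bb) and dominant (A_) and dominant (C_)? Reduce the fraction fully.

P(ee bb A_ C_) = 3/64

EebbAaCc gametes: EbAC×2, EbAc×2, EbaC×2, Ebac×2, ebAC×2, ebAc×2, ebaC×2, ebac×2
EeBbAacc gametes: EBAc×2, EBac×2, EbAc×2, Ebac×2, eBAc×2, eBac×2, ebAc×2, ebac×2
EebbAaCc×EeBbAacc grid (16·16=256): EEBbAACc=4 EEBbAAcc=4 EEBbAaCc=8 EEBbAacc=8 EEBbaaCc=4 EEBbaacc=4 EEbbAACc=4 EEbbAAcc=4 EEbbAaCc=8 EEbbAacc=8 EEbbaaCc=4 EEbbaacc=4 EeBbAACc=8 EeBbAAcc=8 EeBbAaCc=16 EeBbAacc=16 EeBbaaCc=8 EeBbaacc=8 EebbAACc=8 EebbAAcc=8 EebbAaCc=16 EebbAacc=16 EebbaaCc=8 Eebbaacc=8 eeBbAACc=4 eeBbAAcc=4 eeBbAaCc=8 eeBbAacc=8 eeBbaaCc=4 eeBbaacc=4 eebbAACc=4 eebbAAcc=4 eebbAaCc=8 eebbAacc=8 eebbaaCc=4 eebbaacc=4
ee bb A_ C_ hits 12/256; gcd=4; 12÷4/256÷4 = 3/64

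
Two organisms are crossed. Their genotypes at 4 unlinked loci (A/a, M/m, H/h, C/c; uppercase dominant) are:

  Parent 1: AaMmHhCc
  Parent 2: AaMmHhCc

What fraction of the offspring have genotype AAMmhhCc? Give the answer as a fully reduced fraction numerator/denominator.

P(AAMmhhCc) = 1/64

AaMmHhCc gametes: AMHC×1, AMHc×1, AMhC×1, AMhc×1, AmHC×1, AmHc×1, AmhC×1, Amhc×1, aMHC×1, aMHc×1, aMhC×1, aMhc×1, amHC×1, amHc×1, amhC×1, amhc×1
AaMmHhCc gametes: AMHC×1, AMHc×1, AMhC×1, AMhc×1, AmHC×1, AmHc×1, AmhC×1, Amhc×1, aMHC×1, aMHc×1, aMhC×1, aMhc×1, amHC×1, amHc×1, amhC×1, amhc×1
AaMmHhCc×AaMmHhCc grid (16·16=256): AAMMHHCC=1 AAMMHHCc=2 AAMMHHcc=1 AAMMHhCC=2 AAMMHhCc=4 AAMMHhcc=2 AAMMhhCC=1 AAMMhhCc=2 AAMMhhcc=1 AAMmHHCC=2 AAMmHHCc=4 AAMmHHcc=2 AAMmHhCC=4 AAMmHhCc=8 AAMmHhcc=4 AAMmhhCC=2 AAMmhhCc=4 AAMmhhcc=2 AAmmHHCC=1 AAmmHHCc=2 AAmmHHcc=1 AAmmHhCC=2 AAmmHhCc=4 AAmmHhcc=2 AAmmhhCC=1 AAmmhhCc=2 AAmmhhcc=1 AaMMHHCC=2 AaMMHHCc=4 AaMMHHcc=2 AaMMHhCC=4 AaMMHhCc=8 AaMMHhcc=4 AaMMhhCC=2 AaMMhhCc=4 AaMMhhcc=2 AaMmHHCC=4 AaMmHHCc=8 AaMmHHcc=4 AaMmHhCC=8 AaMmHhCc=16 AaMmHhcc=8 AaMmhhCC=4 AaMmhhCc=8 AaMmhhcc=4 AammHHCC=2 AammHHCc=4 AammHHcc=2 AammHhCC=4 AammHhCc=8 AammHhcc=4 AammhhCC=2 AammhhCc=4 Aammhhcc=2 aaMMHHCC=1 aaMMHHCc=2 aaMMHHcc=1 aaMMHhCC=2 aaMMHhCc=4 aaMMHhcc=2 aaMMhhCC=1 aaMMhhCc=2 aaMMhhcc=1 aaMmHHCC=2 aaMmHHCc=4 aaMmHHcc=2 aaMmHhCC=4 aaMmHhCc=8 aaMmHhcc=4 aaMmhhCC=2 aaMmhhCc=4 aaMmhhcc=2 aammHHCC=1 aammHHCc=2 aammHHcc=1 aammHhCC=2 aammHhCc=4 aammHhcc=2 aammhhCC=1 aammhhCc=2 aammhhcc=1
AAMmhhCc hits 4/256; gcd=4; 4÷4/256÷4 = 1/64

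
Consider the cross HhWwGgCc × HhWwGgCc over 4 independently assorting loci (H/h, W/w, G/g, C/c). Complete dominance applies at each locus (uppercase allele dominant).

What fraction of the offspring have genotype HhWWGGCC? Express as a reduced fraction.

HhWwGgCc gametes: HWGC×1, HWGc×1, HWgC×1, HWgc×1, HwGC×1, HwGc×1, HwgC×1, Hwgc×1, hWGC×1, hWGc×1, hWgC×1, hWgc×1, hwGC×1, hwGc×1, hwgC×1, hwgc×1
HhWwGgCc gametes: HWGC×1, HWGc×1, HWgC×1, HWgc×1, HwGC×1, HwGc×1, HwgC×1, Hwgc×1, hWGC×1, hWGc×1, hWgC×1, hWgc×1, hwGC×1, hwGc×1, hwgC×1, hwgc×1
HhWwGgCc×HhWwGgCc grid (16·16=256): HHWWGGCC=1 HHWWGGCc=2 HHWWGGcc=1 HHWWGgCC=2 HHWWGgCc=4 HHWWGgcc=2 HHWWggCC=1 HHWWggCc=2 HHWWggcc=1 HHWwGGCC=2 HHWwGGCc=4 HHWwGGcc=2 HHWwGgCC=4 HHWwGgCc=8 HHWwGgcc=4 HHWwggCC=2 HHWwggCc=4 HHWwggcc=2 HHwwGGCC=1 HHwwGGCc=2 HHwwGGcc=1 HHwwGgCC=2 HHwwGgCc=4 HHwwGgcc=2 HHwwggCC=1 HHwwggCc=2 HHwwggcc=1 HhWWGGCC=2 HhWWGGCc=4 HhWWGGcc=2 HhWWGgCC=4 HhWWGgCc=8 HhWWGgcc=4 HhWWggCC=2 HhWWggCc=4 HhWWggcc=2 HhWwGGCC=4 HhWwGGCc=8 HhWwGGcc=4 HhWwGgCC=8 HhWwGgCc=16 HhWwGgcc=8 HhWwggCC=4 HhWwggCc=8 HhWwggcc=4 HhwwGGCC=2 HhwwGGCc=4 HhwwGGcc=2 HhwwGgCC=4 HhwwGgCc=8 HhwwGgcc=4 HhwwggCC=2 HhwwggCc=4 Hhwwggcc=2 hhWWGGCC=1 hhWWGGCc=2 hhWWGGcc=1 hhWWGgCC=2 hhWWGgCc=4 hhWWGgcc=2 hhWWggCC=1 hhWWggCc=2 hhWWggcc=1 hhWwGGCC=2 hhWwGGCc=4 hhWwGGcc=2 hhWwGgCC=4 hhWwGgCc=8 hhWwGgcc=4 hhWwggCC=2 hhWwggCc=4 hhWwggcc=2 hhwwGGCC=1 hhwwGGCc=2 hhwwGGcc=1 hhwwGgCC=2 hhwwGgCc=4 hhwwGgcc=2 hhwwggCC=1 hhwwggCc=2 hhwwggcc=1
HhWWGGCC hits 2/256; gcd=2; 2÷2/256÷2 = 1/128

P(HhWWGGCC) = 1/128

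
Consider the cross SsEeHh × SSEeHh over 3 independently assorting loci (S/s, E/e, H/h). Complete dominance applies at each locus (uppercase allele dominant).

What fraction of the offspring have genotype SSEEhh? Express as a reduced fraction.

SsEeHh gametes: SEH×1, SEh×1, SeH×1, Seh×1, sEH×1, sEh×1, seH×1, seh×1
SSEeHh gametes: SEH×2, SEh×2, SeH×2, Seh×2
SsEeHh×SSEeHh grid (8·8=64): SSEEHH=2 SSEEHh=4 SSEEhh=2 SSEeHH=4 SSEeHh=8 SSEehh=4 SSeeHH=2 SSeeHh=4 SSeehh=2 SsEEHH=2 SsEEHh=4 SsEEhh=2 SsEeHH=4 SsEeHh=8 SsEehh=4 SseeHH=2 SseeHh=4 Sseehh=2
SSEEhh hits 2/64; gcd=2; 2÷2/64÷2 = 1/32

P(SSEEhh) = 1/32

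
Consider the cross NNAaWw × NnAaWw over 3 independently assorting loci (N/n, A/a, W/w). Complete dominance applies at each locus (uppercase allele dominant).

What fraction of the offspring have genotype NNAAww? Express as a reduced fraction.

P(NNAAww) = 1/32

NNAaWw gametes: NAW×2, NAw×2, NaW×2, Naw×2
NnAaWw gametes: NAW×1, NAw×1, NaW×1, Naw×1, nAW×1, nAw×1, naW×1, naw×1
NNAaWw×NnAaWw grid (8·8=64): NNAAWW=2 NNAAWw=4 NNAAww=2 NNAaWW=4 NNAaWw=8 NNAaww=4 NNaaWW=2 NNaaWw=4 NNaaww=2 NnAAWW=2 NnAAWw=4 NnAAww=2 NnAaWW=4 NnAaWw=8 NnAaww=4 NnaaWW=2 NnaaWw=4 Nnaaww=2
NNAAww hits 2/64; gcd=2; 2÷2/64÷2 = 1/32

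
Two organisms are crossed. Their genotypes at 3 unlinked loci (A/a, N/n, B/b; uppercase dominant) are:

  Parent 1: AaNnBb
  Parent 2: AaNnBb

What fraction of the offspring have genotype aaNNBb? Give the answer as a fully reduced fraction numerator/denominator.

P(aaNNBb) = 1/32

AaNnBb gametes: ANB×1, ANb×1, AnB×1, Anb×1, aNB×1, aNb×1, anB×1, anb×1
AaNnBb gametes: ANB×1, ANb×1, AnB×1, Anb×1, aNB×1, aNb×1, anB×1, anb×1
AaNnBb×AaNnBb grid (8·8=64): AANNBB=1 AANNBb=2 AANNbb=1 AANnBB=2 AANnBb=4 AANnbb=2 AAnnBB=1 AAnnBb=2 AAnnbb=1 AaNNBB=2 AaNNBb=4 AaNNbb=2 AaNnBB=4 AaNnBb=8 AaNnbb=4 AannBB=2 AannBb=4 Aannbb=2 aaNNBB=1 aaNNBb=2 aaNNbb=1 aaNnBB=2 aaNnBb=4 aaNnbb=2 aannBB=1 aannBb=2 aannbb=1
aaNNBb hits 2/64; gcd=2; 2÷2/64÷2 = 1/32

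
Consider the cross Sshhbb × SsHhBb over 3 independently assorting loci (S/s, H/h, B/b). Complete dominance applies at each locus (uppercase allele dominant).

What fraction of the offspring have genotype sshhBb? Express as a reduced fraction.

Sshhbb gametes: Shb×4, shb×4
SsHhBb gametes: SHB×1, SHb×1, ShB×1, Shb×1, sHB×1, sHb×1, shB×1, shb×1
Sshhbb×SsHhBb grid (8·8=64): SSHhBb=4 SSHhbb=4 SShhBb=4 SShhbb=4 SsHhBb=8 SsHhbb=8 SshhBb=8 Sshhbb=8 ssHhBb=4 ssHhbb=4 sshhBb=4 sshhbb=4
sshhBb hits 4/64; gcd=4; 4÷4/64÷4 = 1/16

P(sshhBb) = 1/16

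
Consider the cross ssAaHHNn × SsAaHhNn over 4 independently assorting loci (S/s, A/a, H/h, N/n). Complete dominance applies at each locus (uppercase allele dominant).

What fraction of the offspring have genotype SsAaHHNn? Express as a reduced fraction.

ssAaHHNn gametes: sAHN×4, sAHn×4, saHN×4, saHn×4
SsAaHhNn gametes: SAHN×1, SAHn×1, SAhN×1, SAhn×1, SaHN×1, SaHn×1, SahN×1, Sahn×1, sAHN×1, sAHn×1, sAhN×1, sAhn×1, saHN×1, saHn×1, sahN×1, sahn×1
ssAaHHNn×SsAaHhNn grid (16·16=256): SsAAHHNN=4 SsAAHHNn=8 SsAAHHnn=4 SsAAHhNN=4 SsAAHhNn=8 SsAAHhnn=4 SsAaHHNN=8 SsAaHHNn=16 SsAaHHnn=8 SsAaHhNN=8 SsAaHhNn=16 SsAaHhnn=8 SsaaHHNN=4 SsaaHHNn=8 SsaaHHnn=4 SsaaHhNN=4 SsaaHhNn=8 SsaaHhnn=4 ssAAHHNN=4 ssAAHHNn=8 ssAAHHnn=4 ssAAHhNN=4 ssAAHhNn=8 ssAAHhnn=4 ssAaHHNN=8 ssAaHHNn=16 ssAaHHnn=8 ssAaHhNN=8 ssAaHhNn=16 ssAaHhnn=8 ssaaHHNN=4 ssaaHHNn=8 ssaaHHnn=4 ssaaHhNN=4 ssaaHhNn=8 ssaaHhnn=4
SsAaHHNn hits 16/256; gcd=16; 16÷16/256÷16 = 1/16

P(SsAaHHNn) = 1/16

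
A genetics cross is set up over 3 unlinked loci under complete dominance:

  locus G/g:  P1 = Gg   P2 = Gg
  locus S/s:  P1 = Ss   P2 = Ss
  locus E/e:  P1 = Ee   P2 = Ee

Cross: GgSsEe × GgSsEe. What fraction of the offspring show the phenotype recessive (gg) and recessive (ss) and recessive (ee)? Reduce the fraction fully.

GgSsEe gametes: GSE×1, GSe×1, GsE×1, Gse×1, gSE×1, gSe×1, gsE×1, gse×1
GgSsEe gametes: GSE×1, GSe×1, GsE×1, Gse×1, gSE×1, gSe×1, gsE×1, gse×1
GgSsEe×GgSsEe grid (8·8=64): GGSSEE=1 GGSSEe=2 GGSSee=1 GGSsEE=2 GGSsEe=4 GGSsee=2 GGssEE=1 GGssEe=2 GGssee=1 GgSSEE=2 GgSSEe=4 GgSSee=2 GgSsEE=4 GgSsEe=8 GgSsee=4 GgssEE=2 GgssEe=4 Ggssee=2 ggSSEE=1 ggSSEe=2 ggSSee=1 ggSsEE=2 ggSsEe=4 ggSsee=2 ggssEE=1 ggssEe=2 ggssee=1
gg ss ee hits 1/64; gcd=1; 1÷1/64÷1 = 1/64

P(gg ss ee) = 1/64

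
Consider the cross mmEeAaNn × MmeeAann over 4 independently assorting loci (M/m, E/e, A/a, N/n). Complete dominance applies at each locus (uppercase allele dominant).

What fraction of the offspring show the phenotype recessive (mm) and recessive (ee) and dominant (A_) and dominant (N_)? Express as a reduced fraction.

P(mm ee A_ N_) = 3/32

mmEeAaNn gametes: mEAN×2, mEAn×2, mEaN×2, mEan×2, meAN×2, meAn×2, meaN×2, mean×2
MmeeAann gametes: MeAn×4, Mean×4, meAn×4, mean×4
mmEeAaNn×MmeeAann grid (16·16=256): MmEeAANn=8 MmEeAAnn=8 MmEeAaNn=16 MmEeAann=16 MmEeaaNn=8 MmEeaann=8 MmeeAANn=8 MmeeAAnn=8 MmeeAaNn=16 MmeeAann=16 MmeeaaNn=8 Mmeeaann=8 mmEeAANn=8 mmEeAAnn=8 mmEeAaNn=16 mmEeAann=16 mmEeaaNn=8 mmEeaann=8 mmeeAANn=8 mmeeAAnn=8 mmeeAaNn=16 mmeeAann=16 mmeeaaNn=8 mmeeaann=8
mm ee A_ N_ hits 24/256; gcd=8; 24÷8/256÷8 = 3/32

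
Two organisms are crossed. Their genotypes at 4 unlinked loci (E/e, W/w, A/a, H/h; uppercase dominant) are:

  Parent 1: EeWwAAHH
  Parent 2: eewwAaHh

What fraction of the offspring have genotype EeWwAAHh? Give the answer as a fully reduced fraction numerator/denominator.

EeWwAAHH gametes: EWAH×4, EwAH×4, eWAH×4, ewAH×4
eewwAaHh gametes: ewAH×4, ewAh×4, ewaH×4, ewah×4
EeWwAAHH×eewwAaHh grid (16·16=256): EeWwAAHH=16 EeWwAAHh=16 EeWwAaHH=16 EeWwAaHh=16 EewwAAHH=16 EewwAAHh=16 EewwAaHH=16 EewwAaHh=16 eeWwAAHH=16 eeWwAAHh=16 eeWwAaHH=16 eeWwAaHh=16 eewwAAHH=16 eewwAAHh=16 eewwAaHH=16 eewwAaHh=16
EeWwAAHh hits 16/256; gcd=16; 16÷16/256÷16 = 1/16

P(EeWwAAHh) = 1/16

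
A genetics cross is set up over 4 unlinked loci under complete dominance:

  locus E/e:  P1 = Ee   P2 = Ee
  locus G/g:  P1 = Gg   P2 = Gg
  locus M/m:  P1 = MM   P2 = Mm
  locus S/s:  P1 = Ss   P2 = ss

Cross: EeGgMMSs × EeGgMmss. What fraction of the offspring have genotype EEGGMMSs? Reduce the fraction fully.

EeGgMMSs gametes: EGMS×2, EGMs×2, EgMS×2, EgMs×2, eGMS×2, eGMs×2, egMS×2, egMs×2
EeGgMmss gametes: EGMs×2, EGms×2, EgMs×2, Egms×2, eGMs×2, eGms×2, egMs×2, egms×2
EeGgMMSs×EeGgMmss grid (16·16=256): EEGGMMSs=4 EEGGMMss=4 EEGGMmSs=4 EEGGMmss=4 EEGgMMSs=8 EEGgMMss=8 EEGgMmSs=8 EEGgMmss=8 EEggMMSs=4 EEggMMss=4 EEggMmSs=4 EEggMmss=4 EeGGMMSs=8 EeGGMMss=8 EeGGMmSs=8 EeGGMmss=8 EeGgMMSs=16 EeGgMMss=16 EeGgMmSs=16 EeGgMmss=16 EeggMMSs=8 EeggMMss=8 EeggMmSs=8 EeggMmss=8 eeGGMMSs=4 eeGGMMss=4 eeGGMmSs=4 eeGGMmss=4 eeGgMMSs=8 eeGgMMss=8 eeGgMmSs=8 eeGgMmss=8 eeggMMSs=4 eeggMMss=4 eeggMmSs=4 eeggMmss=4
EEGGMMSs hits 4/256; gcd=4; 4÷4/256÷4 = 1/64

P(EEGGMMSs) = 1/64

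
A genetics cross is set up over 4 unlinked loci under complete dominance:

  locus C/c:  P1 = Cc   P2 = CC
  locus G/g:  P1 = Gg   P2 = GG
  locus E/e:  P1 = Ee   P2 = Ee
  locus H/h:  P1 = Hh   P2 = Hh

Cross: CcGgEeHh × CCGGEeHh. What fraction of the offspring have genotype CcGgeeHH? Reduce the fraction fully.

CcGgEeHh gametes: CGEH×1, CGEh×1, CGeH×1, CGeh×1, CgEH×1, CgEh×1, CgeH×1, Cgeh×1, cGEH×1, cGEh×1, cGeH×1, cGeh×1, cgEH×1, cgEh×1, cgeH×1, cgeh×1
CCGGEeHh gametes: CGEH×4, CGEh×4, CGeH×4, CGeh×4
CcGgEeHh×CCGGEeHh grid (16·16=256): CCGGEEHH=4 CCGGEEHh=8 CCGGEEhh=4 CCGGEeHH=8 CCGGEeHh=16 CCGGEehh=8 CCGGeeHH=4 CCGGeeHh=8 CCGGeehh=4 CCGgEEHH=4 CCGgEEHh=8 CCGgEEhh=4 CCGgEeHH=8 CCGgEeHh=16 CCGgEehh=8 CCGgeeHH=4 CCGgeeHh=8 CCGgeehh=4 CcGGEEHH=4 CcGGEEHh=8 CcGGEEhh=4 CcGGEeHH=8 CcGGEeHh=16 CcGGEehh=8 CcGGeeHH=4 CcGGeeHh=8 CcGGeehh=4 CcGgEEHH=4 CcGgEEHh=8 CcGgEEhh=4 CcGgEeHH=8 CcGgEeHh=16 CcGgEehh=8 CcGgeeHH=4 CcGgeeHh=8 CcGgeehh=4
CcGgeeHH hits 4/256; gcd=4; 4÷4/256÷4 = 1/64

P(CcGgeeHH) = 1/64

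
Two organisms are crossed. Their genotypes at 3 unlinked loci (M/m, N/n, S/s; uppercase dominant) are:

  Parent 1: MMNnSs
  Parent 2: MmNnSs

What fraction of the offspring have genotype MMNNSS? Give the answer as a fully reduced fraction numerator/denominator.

P(MMNNSS) = 1/32

MMNnSs gametes: MNS×2, MNs×2, MnS×2, Mns×2
MmNnSs gametes: MNS×1, MNs×1, MnS×1, Mns×1, mNS×1, mNs×1, mnS×1, mns×1
MMNnSs×MmNnSs grid (8·8=64): MMNNSS=2 MMNNSs=4 MMNNss=2 MMNnSS=4 MMNnSs=8 MMNnss=4 MMnnSS=2 MMnnSs=4 MMnnss=2 MmNNSS=2 MmNNSs=4 MmNNss=2 MmNnSS=4 MmNnSs=8 MmNnss=4 MmnnSS=2 MmnnSs=4 Mmnnss=2
MMNNSS hits 2/64; gcd=2; 2÷2/64÷2 = 1/32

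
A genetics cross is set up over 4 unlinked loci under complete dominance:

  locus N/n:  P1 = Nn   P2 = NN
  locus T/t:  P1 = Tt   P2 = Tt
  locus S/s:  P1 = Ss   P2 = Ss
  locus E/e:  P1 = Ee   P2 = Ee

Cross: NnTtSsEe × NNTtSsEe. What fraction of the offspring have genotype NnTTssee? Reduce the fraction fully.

NnTtSsEe gametes: NTSE×1, NTSe×1, NTsE×1, NTse×1, NtSE×1, NtSe×1, NtsE×1, Ntse×1, nTSE×1, nTSe×1, nTsE×1, nTse×1, ntSE×1, ntSe×1, ntsE×1, ntse×1
NNTtSsEe gametes: NTSE×2, NTSe×2, NTsE×2, NTse×2, NtSE×2, NtSe×2, NtsE×2, Ntse×2
NnTtSsEe×NNTtSsEe grid (16·16=256): NNTTSSEE=2 NNTTSSEe=4 NNTTSSee=2 NNTTSsEE=4 NNTTSsEe=8 NNTTSsee=4 NNTTssEE=2 NNTTssEe=4 NNTTssee=2 NNTtSSEE=4 NNTtSSEe=8 NNTtSSee=4 NNTtSsEE=8 NNTtSsEe=16 NNTtSsee=8 NNTtssEE=4 NNTtssEe=8 NNTtssee=4 NNttSSEE=2 NNttSSEe=4 NNttSSee=2 NNttSsEE=4 NNttSsEe=8 NNttSsee=4 NNttssEE=2 NNttssEe=4 NNttssee=2 NnTTSSEE=2 NnTTSSEe=4 NnTTSSee=2 NnTTSsEE=4 NnTTSsEe=8 NnTTSsee=4 NnTTssEE=2 NnTTssEe=4 NnTTssee=2 NnTtSSEE=4 NnTtSSEe=8 NnTtSSee=4 NnTtSsEE=8 NnTtSsEe=16 NnTtSsee=8 NnTtssEE=4 NnTtssEe=8 NnTtssee=4 NnttSSEE=2 NnttSSEe=4 NnttSSee=2 NnttSsEE=4 NnttSsEe=8 NnttSsee=4 NnttssEE=2 NnttssEe=4 Nnttssee=2
NnTTssee hits 2/256; gcd=2; 2÷2/256÷2 = 1/128

P(NnTTssee) = 1/128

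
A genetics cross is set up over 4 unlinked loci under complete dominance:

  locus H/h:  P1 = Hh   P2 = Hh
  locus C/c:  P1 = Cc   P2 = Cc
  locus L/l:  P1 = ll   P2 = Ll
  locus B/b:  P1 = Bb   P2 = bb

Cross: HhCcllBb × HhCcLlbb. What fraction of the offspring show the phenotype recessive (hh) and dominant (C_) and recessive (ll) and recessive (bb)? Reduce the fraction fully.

HhCcllBb gametes: HClB×2, HClb×2, HclB×2, Hclb×2, hClB×2, hClb×2, hclB×2, hclb×2
HhCcLlbb gametes: HCLb×2, HClb×2, HcLb×2, Hclb×2, hCLb×2, hClb×2, hcLb×2, hclb×2
HhCcllBb×HhCcLlbb grid (16·16=256): HHCCLlBb=4 HHCCLlbb=4 HHCCllBb=4 HHCCllbb=4 HHCcLlBb=8 HHCcLlbb=8 HHCcllBb=8 HHCcllbb=8 HHccLlBb=4 HHccLlbb=4 HHccllBb=4 HHccllbb=4 HhCCLlBb=8 HhCCLlbb=8 HhCCllBb=8 HhCCllbb=8 HhCcLlBb=16 HhCcLlbb=16 HhCcllBb=16 HhCcllbb=16 HhccLlBb=8 HhccLlbb=8 HhccllBb=8 Hhccllbb=8 hhCCLlBb=4 hhCCLlbb=4 hhCCllBb=4 hhCCllbb=4 hhCcLlBb=8 hhCcLlbb=8 hhCcllBb=8 hhCcllbb=8 hhccLlBb=4 hhccLlbb=4 hhccllBb=4 hhccllbb=4
hh C_ ll bb hits 12/256; gcd=4; 12÷4/256÷4 = 3/64

P(hh C_ ll bb) = 3/64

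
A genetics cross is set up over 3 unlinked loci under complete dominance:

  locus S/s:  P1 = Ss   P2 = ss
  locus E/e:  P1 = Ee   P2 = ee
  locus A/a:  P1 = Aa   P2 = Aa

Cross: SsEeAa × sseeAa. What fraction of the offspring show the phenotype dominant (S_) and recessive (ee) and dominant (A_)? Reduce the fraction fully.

P(S_ ee A_) = 3/16

SsEeAa gametes: SEA×1, SEa×1, SeA×1, Sea×1, sEA×1, sEa×1, seA×1, sea×1
sseeAa gametes: seA×4, sea×4
SsEeAa×sseeAa grid (8·8=64): SsEeAA=4 SsEeAa=8 SsEeaa=4 SseeAA=4 SseeAa=8 Sseeaa=4 ssEeAA=4 ssEeAa=8 ssEeaa=4 sseeAA=4 sseeAa=8 sseeaa=4
S_ ee A_ hits 12/64; gcd=4; 12÷4/64÷4 = 3/16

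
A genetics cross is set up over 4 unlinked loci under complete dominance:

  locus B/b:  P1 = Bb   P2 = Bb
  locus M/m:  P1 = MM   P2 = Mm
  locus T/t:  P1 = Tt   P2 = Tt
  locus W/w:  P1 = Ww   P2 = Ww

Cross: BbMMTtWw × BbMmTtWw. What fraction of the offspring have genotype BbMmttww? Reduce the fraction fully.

BbMMTtWw gametes: BMTW×2, BMTw×2, BMtW×2, BMtw×2, bMTW×2, bMTw×2, bMtW×2, bMtw×2
BbMmTtWw gametes: BMTW×1, BMTw×1, BMtW×1, BMtw×1, BmTW×1, BmTw×1, BmtW×1, Bmtw×1, bMTW×1, bMTw×1, bMtW×1, bMtw×1, bmTW×1, bmTw×1, bmtW×1, bmtw×1
BbMMTtWw×BbMmTtWw grid (16·16=256): BBMMTTWW=2 BBMMTTWw=4 BBMMTTww=2 BBMMTtWW=4 BBMMTtWw=8 BBMMTtww=4 BBMMttWW=2 BBMMttWw=4 BBMMttww=2 BBMmTTWW=2 BBMmTTWw=4 BBMmTTww=2 BBMmTtWW=4 BBMmTtWw=8 BBMmTtww=4 BBMmttWW=2 BBMmttWw=4 BBMmttww=2 BbMMTTWW=4 BbMMTTWw=8 BbMMTTww=4 BbMMTtWW=8 BbMMTtWw=16 BbMMTtww=8 BbMMttWW=4 BbMMttWw=8 BbMMttww=4 BbMmTTWW=4 BbMmTTWw=8 BbMmTTww=4 BbMmTtWW=8 BbMmTtWw=16 BbMmTtww=8 BbMmttWW=4 BbMmttWw=8 BbMmttww=4 bbMMTTWW=2 bbMMTTWw=4 bbMMTTww=2 bbMMTtWW=4 bbMMTtWw=8 bbMMTtww=4 bbMMttWW=2 bbMMttWw=4 bbMMttww=2 bbMmTTWW=2 bbMmTTWw=4 bbMmTTww=2 bbMmTtWW=4 bbMmTtWw=8 bbMmTtww=4 bbMmttWW=2 bbMmttWw=4 bbMmttww=2
BbMmttww hits 4/256; gcd=4; 4÷4/256÷4 = 1/64

P(BbMmttww) = 1/64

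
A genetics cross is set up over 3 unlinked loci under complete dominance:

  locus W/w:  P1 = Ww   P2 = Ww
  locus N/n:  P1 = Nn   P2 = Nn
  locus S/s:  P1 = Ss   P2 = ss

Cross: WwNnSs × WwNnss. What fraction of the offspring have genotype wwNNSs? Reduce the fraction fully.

WwNnSs gametes: WNS×1, WNs×1, WnS×1, Wns×1, wNS×1, wNs×1, wnS×1, wns×1
WwNnss gametes: WNs×2, Wns×2, wNs×2, wns×2
WwNnSs×WwNnss grid (8·8=64): WWNNSs=2 WWNNss=2 WWNnSs=4 WWNnss=4 WWnnSs=2 WWnnss=2 WwNNSs=4 WwNNss=4 WwNnSs=8 WwNnss=8 WwnnSs=4 Wwnnss=4 wwNNSs=2 wwNNss=2 wwNnSs=4 wwNnss=4 wwnnSs=2 wwnnss=2
wwNNSs hits 2/64; gcd=2; 2÷2/64÷2 = 1/32

P(wwNNSs) = 1/32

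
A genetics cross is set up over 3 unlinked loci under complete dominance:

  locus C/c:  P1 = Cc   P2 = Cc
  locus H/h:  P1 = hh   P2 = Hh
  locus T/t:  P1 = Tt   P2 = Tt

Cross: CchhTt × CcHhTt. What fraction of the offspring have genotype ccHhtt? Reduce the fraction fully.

P(ccHhtt) = 1/32

CchhTt gametes: ChT×2, Cht×2, chT×2, cht×2
CcHhTt gametes: CHT×1, CHt×1, ChT×1, Cht×1, cHT×1, cHt×1, chT×1, cht×1
CchhTt×CcHhTt grid (8·8=64): CCHhTT=2 CCHhTt=4 CCHhtt=2 CChhTT=2 CChhTt=4 CChhtt=2 CcHhTT=4 CcHhTt=8 CcHhtt=4 CchhTT=4 CchhTt=8 Cchhtt=4 ccHhTT=2 ccHhTt=4 ccHhtt=2 cchhTT=2 cchhTt=4 cchhtt=2
ccHhtt hits 2/64; gcd=2; 2÷2/64÷2 = 1/32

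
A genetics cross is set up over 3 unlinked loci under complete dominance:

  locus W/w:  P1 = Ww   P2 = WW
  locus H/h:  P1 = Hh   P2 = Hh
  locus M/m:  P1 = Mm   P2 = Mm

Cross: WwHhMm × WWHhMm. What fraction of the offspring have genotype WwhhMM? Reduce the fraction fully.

WwHhMm gametes: WHM×1, WHm×1, WhM×1, Whm×1, wHM×1, wHm×1, whM×1, whm×1
WWHhMm gametes: WHM×2, WHm×2, WhM×2, Whm×2
WwHhMm×WWHhMm grid (8·8=64): WWHHMM=2 WWHHMm=4 WWHHmm=2 WWHhMM=4 WWHhMm=8 WWHhmm=4 WWhhMM=2 WWhhMm=4 WWhhmm=2 WwHHMM=2 WwHHMm=4 WwHHmm=2 WwHhMM=4 WwHhMm=8 WwHhmm=4 WwhhMM=2 WwhhMm=4 Wwhhmm=2
WwhhMM hits 2/64; gcd=2; 2÷2/64÷2 = 1/32

P(WwhhMM) = 1/32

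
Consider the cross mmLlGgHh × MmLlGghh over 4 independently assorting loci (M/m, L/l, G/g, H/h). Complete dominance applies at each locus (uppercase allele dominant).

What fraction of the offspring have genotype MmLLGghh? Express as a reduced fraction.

mmLlGgHh gametes: mLGH×2, mLGh×2, mLgH×2, mLgh×2, mlGH×2, mlGh×2, mlgH×2, mlgh×2
MmLlGghh gametes: MLGh×2, MLgh×2, MlGh×2, Mlgh×2, mLGh×2, mLgh×2, mlGh×2, mlgh×2
mmLlGgHh×MmLlGghh grid (16·16=256): MmLLGGHh=4 MmLLGGhh=4 MmLLGgHh=8 MmLLGghh=8 MmLLggHh=4 MmLLgghh=4 MmLlGGHh=8 MmLlGGhh=8 MmLlGgHh=16 MmLlGghh=16 MmLlggHh=8 MmLlgghh=8 MmllGGHh=4 MmllGGhh=4 MmllGgHh=8 MmllGghh=8 MmllggHh=4 Mmllgghh=4 mmLLGGHh=4 mmLLGGhh=4 mmLLGgHh=8 mmLLGghh=8 mmLLggHh=4 mmLLgghh=4 mmLlGGHh=8 mmLlGGhh=8 mmLlGgHh=16 mmLlGghh=16 mmLlggHh=8 mmLlgghh=8 mmllGGHh=4 mmllGGhh=4 mmllGgHh=8 mmllGghh=8 mmllggHh=4 mmllgghh=4
MmLLGghh hits 8/256; gcd=8; 8÷8/256÷8 = 1/32

P(MmLLGghh) = 1/32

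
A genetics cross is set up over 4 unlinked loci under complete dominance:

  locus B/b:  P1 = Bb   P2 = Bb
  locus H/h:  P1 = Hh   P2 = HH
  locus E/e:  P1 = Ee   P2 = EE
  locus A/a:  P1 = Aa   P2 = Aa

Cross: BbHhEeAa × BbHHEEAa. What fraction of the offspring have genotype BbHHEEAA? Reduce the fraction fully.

BbHhEeAa gametes: BHEA×1, BHEa×1, BHeA×1, BHea×1, BhEA×1, BhEa×1, BheA×1, Bhea×1, bHEA×1, bHEa×1, bHeA×1, bHea×1, bhEA×1, bhEa×1, bheA×1, bhea×1
BbHHEEAa gametes: BHEA×4, BHEa×4, bHEA×4, bHEa×4
BbHhEeAa×BbHHEEAa grid (16·16=256): BBHHEEAA=4 BBHHEEAa=8 BBHHEEaa=4 BBHHEeAA=4 BBHHEeAa=8 BBHHEeaa=4 BBHhEEAA=4 BBHhEEAa=8 BBHhEEaa=4 BBHhEeAA=4 BBHhEeAa=8 BBHhEeaa=4 BbHHEEAA=8 BbHHEEAa=16 BbHHEEaa=8 BbHHEeAA=8 BbHHEeAa=16 BbHHEeaa=8 BbHhEEAA=8 BbHhEEAa=16 BbHhEEaa=8 BbHhEeAA=8 BbHhEeAa=16 BbHhEeaa=8 bbHHEEAA=4 bbHHEEAa=8 bbHHEEaa=4 bbHHEeAA=4 bbHHEeAa=8 bbHHEeaa=4 bbHhEEAA=4 bbHhEEAa=8 bbHhEEaa=4 bbHhEeAA=4 bbHhEeAa=8 bbHhEeaa=4
BbHHEEAA hits 8/256; gcd=8; 8÷8/256÷8 = 1/32

P(BbHHEEAA) = 1/32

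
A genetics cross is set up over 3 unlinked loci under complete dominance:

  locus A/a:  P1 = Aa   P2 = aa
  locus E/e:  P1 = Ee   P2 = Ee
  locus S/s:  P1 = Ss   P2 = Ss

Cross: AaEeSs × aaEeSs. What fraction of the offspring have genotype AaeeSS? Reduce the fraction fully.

AaEeSs gametes: AES×1, AEs×1, AeS×1, Aes×1, aES×1, aEs×1, aeS×1, aes×1
aaEeSs gametes: aES×2, aEs×2, aeS×2, aes×2
AaEeSs×aaEeSs grid (8·8=64): AaEESS=2 AaEESs=4 AaEEss=2 AaEeSS=4 AaEeSs=8 AaEess=4 AaeeSS=2 AaeeSs=4 Aaeess=2 aaEESS=2 aaEESs=4 aaEEss=2 aaEeSS=4 aaEeSs=8 aaEess=4 aaeeSS=2 aaeeSs=4 aaeess=2
AaeeSS hits 2/64; gcd=2; 2÷2/64÷2 = 1/32

P(AaeeSS) = 1/32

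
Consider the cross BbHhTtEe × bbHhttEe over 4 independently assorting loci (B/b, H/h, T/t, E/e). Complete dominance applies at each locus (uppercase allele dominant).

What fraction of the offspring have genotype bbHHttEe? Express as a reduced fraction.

BbHhTtEe gametes: BHTE×1, BHTe×1, BHtE×1, BHte×1, BhTE×1, BhTe×1, BhtE×1, Bhte×1, bHTE×1, bHTe×1, bHtE×1, bHte×1, bhTE×1, bhTe×1, bhtE×1, bhte×1
bbHhttEe gametes: bHtE×4, bHte×4, bhtE×4, bhte×4
BbHhTtEe×bbHhttEe grid (16·16=256): BbHHTtEE=4 BbHHTtEe=8 BbHHTtee=4 BbHHttEE=4 BbHHttEe=8 BbHHttee=4 BbHhTtEE=8 BbHhTtEe=16 BbHhTtee=8 BbHhttEE=8 BbHhttEe=16 BbHhttee=8 BbhhTtEE=4 BbhhTtEe=8 BbhhTtee=4 BbhhttEE=4 BbhhttEe=8 Bbhhttee=4 bbHHTtEE=4 bbHHTtEe=8 bbHHTtee=4 bbHHttEE=4 bbHHttEe=8 bbHHttee=4 bbHhTtEE=8 bbHhTtEe=16 bbHhTtee=8 bbHhttEE=8 bbHhttEe=16 bbHhttee=8 bbhhTtEE=4 bbhhTtEe=8 bbhhTtee=4 bbhhttEE=4 bbhhttEe=8 bbhhttee=4
bbHHttEe hits 8/256; gcd=8; 8÷8/256÷8 = 1/32

P(bbHHttEe) = 1/32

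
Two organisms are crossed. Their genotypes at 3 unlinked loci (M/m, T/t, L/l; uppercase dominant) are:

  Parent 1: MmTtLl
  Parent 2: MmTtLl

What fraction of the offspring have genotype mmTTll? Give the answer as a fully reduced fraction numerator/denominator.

MmTtLl gametes: MTL×1, MTl×1, MtL×1, Mtl×1, mTL×1, mTl×1, mtL×1, mtl×1
MmTtLl gametes: MTL×1, MTl×1, MtL×1, Mtl×1, mTL×1, mTl×1, mtL×1, mtl×1
MmTtLl×MmTtLl grid (8·8=64): MMTTLL=1 MMTTLl=2 MMTTll=1 MMTtLL=2 MMTtLl=4 MMTtll=2 MMttLL=1 MMttLl=2 MMttll=1 MmTTLL=2 MmTTLl=4 MmTTll=2 MmTtLL=4 MmTtLl=8 MmTtll=4 MmttLL=2 MmttLl=4 Mmttll=2 mmTTLL=1 mmTTLl=2 mmTTll=1 mmTtLL=2 mmTtLl=4 mmTtll=2 mmttLL=1 mmttLl=2 mmttll=1
mmTTll hits 1/64; gcd=1; 1÷1/64÷1 = 1/64

P(mmTTll) = 1/64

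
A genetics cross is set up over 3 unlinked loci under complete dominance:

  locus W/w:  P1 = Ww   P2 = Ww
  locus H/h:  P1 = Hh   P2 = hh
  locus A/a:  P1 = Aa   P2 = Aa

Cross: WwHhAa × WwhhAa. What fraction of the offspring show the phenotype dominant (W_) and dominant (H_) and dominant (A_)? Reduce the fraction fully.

P(W_ H_ A_) = 9/32

WwHhAa gametes: WHA×1, WHa×1, WhA×1, Wha×1, wHA×1, wHa×1, whA×1, wha×1
WwhhAa gametes: WhA×2, Wha×2, whA×2, wha×2
WwHhAa×WwhhAa grid (8·8=64): WWHhAA=2 WWHhAa=4 WWHhaa=2 WWhhAA=2 WWhhAa=4 WWhhaa=2 WwHhAA=4 WwHhAa=8 WwHhaa=4 WwhhAA=4 WwhhAa=8 Wwhhaa=4 wwHhAA=2 wwHhAa=4 wwHhaa=2 wwhhAA=2 wwhhAa=4 wwhhaa=2
W_ H_ A_ hits 18/64; gcd=2; 18÷2/64÷2 = 9/32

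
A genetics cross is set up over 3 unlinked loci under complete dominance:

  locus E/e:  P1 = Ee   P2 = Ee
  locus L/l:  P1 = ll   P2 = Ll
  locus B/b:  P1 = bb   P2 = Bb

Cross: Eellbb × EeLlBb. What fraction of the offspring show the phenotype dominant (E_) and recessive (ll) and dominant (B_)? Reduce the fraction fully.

P(E_ ll B_) = 3/16

Eellbb gametes: Elb×4, elb×4
EeLlBb gametes: ELB×1, ELb×1, ElB×1, Elb×1, eLB×1, eLb×1, elB×1, elb×1
Eellbb×EeLlBb grid (8·8=64): EELlBb=4 EELlbb=4 EEllBb=4 EEllbb=4 EeLlBb=8 EeLlbb=8 EellBb=8 Eellbb=8 eeLlBb=4 eeLlbb=4 eellBb=4 eellbb=4
E_ ll B_ hits 12/64; gcd=4; 12÷4/64÷4 = 3/16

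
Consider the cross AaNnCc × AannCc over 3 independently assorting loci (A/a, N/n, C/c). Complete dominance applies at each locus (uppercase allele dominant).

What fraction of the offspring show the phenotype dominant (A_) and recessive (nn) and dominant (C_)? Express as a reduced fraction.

AaNnCc gametes: ANC×1, ANc×1, AnC×1, Anc×1, aNC×1, aNc×1, anC×1, anc×1
AannCc gametes: AnC×2, Anc×2, anC×2, anc×2
AaNnCc×AannCc grid (8·8=64): AANnCC=2 AANnCc=4 AANncc=2 AAnnCC=2 AAnnCc=4 AAnncc=2 AaNnCC=4 AaNnCc=8 AaNncc=4 AannCC=4 AannCc=8 Aanncc=4 aaNnCC=2 aaNnCc=4 aaNncc=2 aannCC=2 aannCc=4 aanncc=2
A_ nn C_ hits 18/64; gcd=2; 18÷2/64÷2 = 9/32

P(A_ nn C_) = 9/32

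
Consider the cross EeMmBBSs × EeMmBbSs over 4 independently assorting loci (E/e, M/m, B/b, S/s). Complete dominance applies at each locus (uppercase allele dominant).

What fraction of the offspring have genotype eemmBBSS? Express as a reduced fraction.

P(eemmBBSS) = 1/128

EeMmBBSs gametes: EMBS×2, EMBs×2, EmBS×2, EmBs×2, eMBS×2, eMBs×2, emBS×2, emBs×2
EeMmBbSs gametes: EMBS×1, EMBs×1, EMbS×1, EMbs×1, EmBS×1, EmBs×1, EmbS×1, Embs×1, eMBS×1, eMBs×1, eMbS×1, eMbs×1, emBS×1, emBs×1, embS×1, embs×1
EeMmBBSs×EeMmBbSs grid (16·16=256): EEMMBBSS=2 EEMMBBSs=4 EEMMBBss=2 EEMMBbSS=2 EEMMBbSs=4 EEMMBbss=2 EEMmBBSS=4 EEMmBBSs=8 EEMmBBss=4 EEMmBbSS=4 EEMmBbSs=8 EEMmBbss=4 EEmmBBSS=2 EEmmBBSs=4 EEmmBBss=2 EEmmBbSS=2 EEmmBbSs=4 EEmmBbss=2 EeMMBBSS=4 EeMMBBSs=8 EeMMBBss=4 EeMMBbSS=4 EeMMBbSs=8 EeMMBbss=4 EeMmBBSS=8 EeMmBBSs=16 EeMmBBss=8 EeMmBbSS=8 EeMmBbSs=16 EeMmBbss=8 EemmBBSS=4 EemmBBSs=8 EemmBBss=4 EemmBbSS=4 EemmBbSs=8 EemmBbss=4 eeMMBBSS=2 eeMMBBSs=4 eeMMBBss=2 eeMMBbSS=2 eeMMBbSs=4 eeMMBbss=2 eeMmBBSS=4 eeMmBBSs=8 eeMmBBss=4 eeMmBbSS=4 eeMmBbSs=8 eeMmBbss=4 eemmBBSS=2 eemmBBSs=4 eemmBBss=2 eemmBbSS=2 eemmBbSs=4 eemmBbss=2
eemmBBSS hits 2/256; gcd=2; 2÷2/256÷2 = 1/128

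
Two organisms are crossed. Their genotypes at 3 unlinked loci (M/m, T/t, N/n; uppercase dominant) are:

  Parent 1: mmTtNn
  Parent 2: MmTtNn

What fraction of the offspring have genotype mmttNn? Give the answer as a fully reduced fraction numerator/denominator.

mmTtNn gametes: mTN×2, mTn×2, mtN×2, mtn×2
MmTtNn gametes: MTN×1, MTn×1, MtN×1, Mtn×1, mTN×1, mTn×1, mtN×1, mtn×1
mmTtNn×MmTtNn grid (8·8=64): MmTTNN=2 MmTTNn=4 MmTTnn=2 MmTtNN=4 MmTtNn=8 MmTtnn=4 MmttNN=2 MmttNn=4 Mmttnn=2 mmTTNN=2 mmTTNn=4 mmTTnn=2 mmTtNN=4 mmTtNn=8 mmTtnn=4 mmttNN=2 mmttNn=4 mmttnn=2
mmttNn hits 4/64; gcd=4; 4÷4/64÷4 = 1/16

P(mmttNn) = 1/16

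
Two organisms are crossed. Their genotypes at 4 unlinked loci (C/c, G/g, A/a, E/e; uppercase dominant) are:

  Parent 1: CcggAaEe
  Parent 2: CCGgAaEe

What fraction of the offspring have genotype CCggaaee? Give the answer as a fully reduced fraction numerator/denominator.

P(CCggaaee) = 1/64

CcggAaEe gametes: CgAE×2, CgAe×2, CgaE×2, Cgae×2, cgAE×2, cgAe×2, cgaE×2, cgae×2
CCGgAaEe gametes: CGAE×2, CGAe×2, CGaE×2, CGae×2, CgAE×2, CgAe×2, CgaE×2, Cgae×2
CcggAaEe×CCGgAaEe grid (16·16=256): CCGgAAEE=4 CCGgAAEe=8 CCGgAAee=4 CCGgAaEE=8 CCGgAaEe=16 CCGgAaee=8 CCGgaaEE=4 CCGgaaEe=8 CCGgaaee=4 CCggAAEE=4 CCggAAEe=8 CCggAAee=4 CCggAaEE=8 CCggAaEe=16 CCggAaee=8 CCggaaEE=4 CCggaaEe=8 CCggaaee=4 CcGgAAEE=4 CcGgAAEe=8 CcGgAAee=4 CcGgAaEE=8 CcGgAaEe=16 CcGgAaee=8 CcGgaaEE=4 CcGgaaEe=8 CcGgaaee=4 CcggAAEE=4 CcggAAEe=8 CcggAAee=4 CcggAaEE=8 CcggAaEe=16 CcggAaee=8 CcggaaEE=4 CcggaaEe=8 Ccggaaee=4
CCggaaee hits 4/256; gcd=4; 4÷4/256÷4 = 1/64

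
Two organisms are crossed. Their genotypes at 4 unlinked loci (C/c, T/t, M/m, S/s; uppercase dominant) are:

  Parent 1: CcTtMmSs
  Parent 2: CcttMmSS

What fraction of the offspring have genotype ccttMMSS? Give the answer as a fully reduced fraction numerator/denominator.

CcTtMmSs gametes: CTMS×1, CTMs×1, CTmS×1, CTms×1, CtMS×1, CtMs×1, CtmS×1, Ctms×1, cTMS×1, cTMs×1, cTmS×1, cTms×1, ctMS×1, ctMs×1, ctmS×1, ctms×1
CcttMmSS gametes: CtMS×4, CtmS×4, ctMS×4, ctmS×4
CcTtMmSs×CcttMmSS grid (16·16=256): CCTtMMSS=4 CCTtMMSs=4 CCTtMmSS=8 CCTtMmSs=8 CCTtmmSS=4 CCTtmmSs=4 CCttMMSS=4 CCttMMSs=4 CCttMmSS=8 CCttMmSs=8 CCttmmSS=4 CCttmmSs=4 CcTtMMSS=8 CcTtMMSs=8 CcTtMmSS=16 CcTtMmSs=16 CcTtmmSS=8 CcTtmmSs=8 CcttMMSS=8 CcttMMSs=8 CcttMmSS=16 CcttMmSs=16 CcttmmSS=8 CcttmmSs=8 ccTtMMSS=4 ccTtMMSs=4 ccTtMmSS=8 ccTtMmSs=8 ccTtmmSS=4 ccTtmmSs=4 ccttMMSS=4 ccttMMSs=4 ccttMmSS=8 ccttMmSs=8 ccttmmSS=4 ccttmmSs=4
ccttMMSS hits 4/256; gcd=4; 4÷4/256÷4 = 1/64

P(ccttMMSS) = 1/64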